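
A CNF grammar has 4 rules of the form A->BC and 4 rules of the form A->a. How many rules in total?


CNF allows two rule forms:
  A -> BC (binary): 4 rules
  A -> a (terminal): 4 rules
Total = 4 + 4 = 8

8


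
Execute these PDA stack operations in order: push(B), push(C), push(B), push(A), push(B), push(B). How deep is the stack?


Tracing stack operations:
  push(B) -> stack = [B], depth=1
  push(C) -> stack = [B,C], depth=2
  push(B) -> stack = [B,C,B], depth=3
  push(A) -> stack = [B,C,B,A], depth=4
  push(B) -> stack = [B,C,B,A,B], depth=5
  push(B) -> stack = [B,C,B,A,B,B], depth=6
Final depth = 6

6


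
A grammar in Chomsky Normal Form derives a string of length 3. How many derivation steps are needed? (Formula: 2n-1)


Chomsky Normal Form derivation:
String length n = 3
Each step either:
  - Splits a nonterminal into two (n-1 such steps)
  - Converts a nonterminal to terminal (n such steps)
Total = (n-1) + n = 2n - 1
= 2(3) - 1
= 6 - 1
= 5

5


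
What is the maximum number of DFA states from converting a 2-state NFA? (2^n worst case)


NFA has 2 states
Subset construction: each DFA state = subset of NFA states
Maximum subsets = 2^2
2^2 = 4

4


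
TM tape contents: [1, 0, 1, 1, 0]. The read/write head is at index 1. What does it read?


Tape: [1, 0, 1, 1, 0]
Positions: 0 1 2 3 4
Values:    1 0 1 1 0
Head at position 1
tape[1] = 0

0


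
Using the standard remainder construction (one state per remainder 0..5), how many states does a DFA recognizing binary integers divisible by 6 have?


Divisibility by 6 is tracked via the remainder mod 6: 0, 1, ..., 5
The construction assigns one state to each remainder
Number of remainders = 6

6


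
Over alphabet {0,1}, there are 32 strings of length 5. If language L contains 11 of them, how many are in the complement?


Alphabet: {0,1}
String length: 5
Total strings of length 5 = 2^5 = 32
Strings in L = 11
Complement = total - |L|
= 32 - 11
= 21

21


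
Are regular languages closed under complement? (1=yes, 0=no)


Regular languages are closed under:
- Union (DFA product construction)
- Intersection (DFA product construction)
- Complement (swap accept/reject states)
- Concatenation (NFA construction)
- Kleene star (NFA construction)
complement is in this list
Therefore: closed

1


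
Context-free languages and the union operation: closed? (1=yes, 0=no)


CFL closure properties:
  Closed under: union, concatenation, Kleene star
  NOT closed under: intersection, complement
Operation 'union' is in closed list -> Yes (closed)

1


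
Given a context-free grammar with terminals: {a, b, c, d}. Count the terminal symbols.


Terminal symbols: a, b, c, d
Counting each: a (#1), b (#2), c (#3), d (#4)
Total = 4

4


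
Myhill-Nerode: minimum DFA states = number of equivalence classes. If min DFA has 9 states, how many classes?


Myhill-Nerode theorem:
Number of equivalence classes = number of states in minimal DFA
Minimal DFA states = 9
Therefore equivalence classes = 9

9


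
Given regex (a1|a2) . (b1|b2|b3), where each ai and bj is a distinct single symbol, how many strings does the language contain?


First group: 2 alternatives
Second group: 3 alternatives
Concatenation: each choice from group 1 pairs with each from group 2
Total = 2 x 3 = 6

6


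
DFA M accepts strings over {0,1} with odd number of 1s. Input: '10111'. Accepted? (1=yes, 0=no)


DFA has 2 states: q_even (start, accept=no) and q_odd
Processing string '10111' character by character:
  Position 0: read '1', 1-count=1 -> q_odd
  Position 1: read '0', 1-count=1 -> q_odd (no change)
  Position 2: read '1', 1-count=2 -> q_even
  Position 3: read '1', 1-count=3 -> q_odd
  Position 4: read '1', 1-count=4 -> q_even
Final state: q_even, total 1s = 4 (even); the DFA requires an odd count -> reject

0


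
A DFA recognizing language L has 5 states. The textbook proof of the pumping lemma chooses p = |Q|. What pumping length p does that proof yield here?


Pumping lemma for regular languages (standard proof):
Take p = |Q|, the number of DFA states.
Any string of length >= |Q| passes through |Q|+1 states while reading its first |Q| symbols,
so by pigeonhole some state repeats, giving the loop that can be pumped.
Here |Q| = 5
Therefore the proof uses p = 5

5


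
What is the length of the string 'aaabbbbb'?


String: 'aaabbbbb'
Counting characters:
  'a' appears 3 time(s)
  'b' appears 5 time(s)
Total length = 3 + 5 = 8

8


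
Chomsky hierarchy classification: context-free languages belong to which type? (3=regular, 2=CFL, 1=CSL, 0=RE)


Chomsky hierarchy levels:
  Type 3: Regular (DFA/NFA/regex)
  Type 2: Context-free (PDA)
  Type 1: Context-sensitive
  Type 0: Recursively enumerable (TM)
'context-free' corresponds to Type 2

2


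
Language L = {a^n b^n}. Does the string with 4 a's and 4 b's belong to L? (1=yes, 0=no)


Language requires equal numbers of a's and b's
PDA pushes for each 'a', pops for each 'b'
Number of a's = 4
Number of b's = 4
4 == 4 -> Accept

1


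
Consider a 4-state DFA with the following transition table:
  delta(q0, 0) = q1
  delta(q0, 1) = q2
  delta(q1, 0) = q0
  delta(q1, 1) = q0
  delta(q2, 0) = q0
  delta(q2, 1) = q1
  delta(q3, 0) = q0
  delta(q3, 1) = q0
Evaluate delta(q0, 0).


Looking up transition function:
delta(q0, 0) in the table
Row: q0, Column: 0
Result: q1

q1


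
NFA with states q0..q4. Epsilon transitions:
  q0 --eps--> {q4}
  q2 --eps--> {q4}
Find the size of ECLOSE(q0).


Starting from q0
Initialize closure = {q0}
Follow epsilon from q0 -> add q4
Final closure: {q0, q4}
Size = 2

2


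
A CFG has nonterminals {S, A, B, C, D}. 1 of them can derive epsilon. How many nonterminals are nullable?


Nonterminals: {S, A, B, C, D}
A nonterminal is nullable if it can derive epsilon
Counting nullable nonterminals: 1
Total nullable = 1

1


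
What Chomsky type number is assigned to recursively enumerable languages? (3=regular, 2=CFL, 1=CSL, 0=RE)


Chomsky hierarchy levels:
  Type 3: Regular (DFA/NFA/regex)
  Type 2: Context-free (PDA)
  Type 1: Context-sensitive
  Type 0: Recursively enumerable (TM)
'recursively enumerable' corresponds to Type 0

0


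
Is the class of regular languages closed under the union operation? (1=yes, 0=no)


Regular languages are closed under:
- Union (DFA product construction)
- Intersection (DFA product construction)
- Complement (swap accept/reject states)
- Concatenation (NFA construction)
- Kleene star (NFA construction)
union is in this list
Therefore: closed

1


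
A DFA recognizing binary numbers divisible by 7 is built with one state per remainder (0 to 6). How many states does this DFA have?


Divisibility by 7 is tracked via the remainder mod 7: 0, 1, ..., 6
The construction assigns one state to each remainder
Number of remainders = 7

7


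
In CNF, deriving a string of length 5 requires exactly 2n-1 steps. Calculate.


Chomsky Normal Form derivation:
String length n = 5
Each step either:
  - Splits a nonterminal into two (n-1 such steps)
  - Converts a nonterminal to terminal (n such steps)
Total = (n-1) + n = 2n - 1
= 2(5) - 1
= 10 - 1
= 9

9


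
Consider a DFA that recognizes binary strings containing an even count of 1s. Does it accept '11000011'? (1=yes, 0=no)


DFA has 2 states: q_even (start, accept=yes) and q_odd
Processing string '11000011' character by character:
  Position 0: read '1', 1-count=1 -> q_odd
  Position 1: read '1', 1-count=2 -> q_even
  Position 2: read '0', 1-count=2 -> q_even (no change)
  Position 3: read '0', 1-count=2 -> q_even (no change)
  Position 4: read '0', 1-count=2 -> q_even (no change)
  Position 5: read '0', 1-count=2 -> q_even (no change)
  Position 6: read '1', 1-count=3 -> q_odd
  Position 7: read '1', 1-count=4 -> q_even
Final state: q_even, total 1s = 4 (even); the DFA requires an even count -> accept

1


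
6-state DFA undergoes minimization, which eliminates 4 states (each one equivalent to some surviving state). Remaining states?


Original DFA: 6 states
Redundant states removed: 4
Minimized states = original - removed
= 6 - 4
= 2

2


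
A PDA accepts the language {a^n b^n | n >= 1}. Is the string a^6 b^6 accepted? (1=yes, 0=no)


Language requires equal numbers of a's and b's
PDA pushes for each 'a', pops for each 'b'
Number of a's = 6
Number of b's = 6
6 == 6 -> Accept

1


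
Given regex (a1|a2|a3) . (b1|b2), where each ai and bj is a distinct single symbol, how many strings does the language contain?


First group: 3 alternatives
Second group: 2 alternatives
Concatenation: each choice from group 1 pairs with each from group 2
Total = 3 x 2 = 6

6


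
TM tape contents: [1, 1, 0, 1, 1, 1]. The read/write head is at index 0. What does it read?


Tape: [1, 1, 0, 1, 1, 1]
Positions: 0 1 2 3 4 5
Values:    1 1 0 1 1 1
Head at position 0
tape[0] = 1

1


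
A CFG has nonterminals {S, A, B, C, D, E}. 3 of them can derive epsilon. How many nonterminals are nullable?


Nonterminals: {S, A, B, C, D, E}
A nonterminal is nullable if it can derive epsilon
Counting nullable nonterminals: 3
Total nullable = 3

3


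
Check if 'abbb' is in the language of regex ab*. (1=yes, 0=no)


Pattern: ab*
String: 'abbb'
Pattern requires: exactly one 'a' followed by zero or more 'b's
First char is 'a' -> OK
Rest 'bbb': all b's? Yes
Result: 1

1


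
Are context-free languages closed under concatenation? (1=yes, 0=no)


CFL closure properties:
  Closed under: union, concatenation, Kleene star
  NOT closed under: intersection, complement
Operation 'concatenation' is in closed list -> Yes (closed)

1


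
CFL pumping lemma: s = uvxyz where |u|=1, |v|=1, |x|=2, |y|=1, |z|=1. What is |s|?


|s| = |u| + |v| + |x| + |y| + |z|
= 1 + 1 + 2 + 1 + 1
= 2 + 2 + 2
= 4 + 2
= 6

6


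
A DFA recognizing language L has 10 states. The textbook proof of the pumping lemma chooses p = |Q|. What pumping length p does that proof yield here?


Pumping lemma for regular languages (standard proof):
Take p = |Q|, the number of DFA states.
Any string of length >= |Q| passes through |Q|+1 states while reading its first |Q| symbols,
so by pigeonhole some state repeats, giving the loop that can be pumped.
Here |Q| = 10
Therefore the proof uses p = 10

10


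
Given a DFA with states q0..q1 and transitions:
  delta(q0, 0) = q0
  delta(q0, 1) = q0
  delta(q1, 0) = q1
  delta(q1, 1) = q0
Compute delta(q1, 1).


Looking up transition function:
delta(q1, 1) in the table
Row: q1, Column: 1
Result: q0

q0


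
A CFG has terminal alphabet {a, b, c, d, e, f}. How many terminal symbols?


Terminal symbols: a, b, c, d, e, f
Counting each: a (#1), b (#2), c (#3), d (#4), e (#5), f (#6)
Total = 6

6


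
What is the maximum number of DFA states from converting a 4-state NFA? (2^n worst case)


NFA has 4 states
Subset construction: each DFA state = subset of NFA states
Maximum subsets = 2^4
2^4 = 16

16


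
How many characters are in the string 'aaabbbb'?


String: 'aaabbbb'
Counting characters:
  'a' appears 3 time(s)
  'b' appears 4 time(s)
Total length = 3 + 4 = 7

7


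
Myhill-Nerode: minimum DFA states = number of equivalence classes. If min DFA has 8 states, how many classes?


Myhill-Nerode theorem:
Number of equivalence classes = number of states in minimal DFA
Minimal DFA states = 8
Therefore equivalence classes = 8

8


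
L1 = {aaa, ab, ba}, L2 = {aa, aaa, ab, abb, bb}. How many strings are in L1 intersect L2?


L1 = {aaa, ab, ba}
L2 = {aa, aaa, ab, abb, bb}
Checking each string in L1 against L2:
  'aaa': in L2? Yes
  'ab': in L2? Yes
  'ba': in L2? No
Intersection = {aaa, ab}
|L1 ∩ L2| = 2

2


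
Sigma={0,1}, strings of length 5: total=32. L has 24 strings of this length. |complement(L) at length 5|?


Alphabet: {0,1}
String length: 5
Total strings of length 5 = 2^5 = 32
Strings in L = 24
Complement = total - |L|
= 32 - 24
= 8

8


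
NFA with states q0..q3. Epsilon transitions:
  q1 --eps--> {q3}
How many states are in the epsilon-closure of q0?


Starting from q0
Initialize closure = {q0}
q0 has no outgoing epsilon transitions -> nothing to add
Final closure: {q0}
Size = 1

1


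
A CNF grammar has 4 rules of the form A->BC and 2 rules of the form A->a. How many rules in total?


CNF allows two rule forms:
  A -> BC (binary): 4 rules
  A -> a (terminal): 2 rules
Total = 4 + 2 = 6

6


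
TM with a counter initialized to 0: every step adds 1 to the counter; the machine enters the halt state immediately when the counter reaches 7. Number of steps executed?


Counter starts at 0. Counting sequence:
  Step 1: counter = 1
  Step 2: counter = 2
  Step 3: counter = 3
  Step 4: counter = 4
  Step 5: counter = 5
  Step 6: counter = 6
  Step 7: counter = 7
Counter reached 7 -> halt
Total steps = 7

7


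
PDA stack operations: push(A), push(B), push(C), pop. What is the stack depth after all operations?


Tracing stack operations:
  push(A) -> stack = [A], depth=1
  push(B) -> stack = [A,B], depth=2
  push(C) -> stack = [A,B,C], depth=3
  pop -> removed C, stack = [A,B], depth=2
Final depth = 2

2


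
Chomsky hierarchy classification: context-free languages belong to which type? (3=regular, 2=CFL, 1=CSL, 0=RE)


Chomsky hierarchy levels:
  Type 3: Regular (DFA/NFA/regex)
  Type 2: Context-free (PDA)
  Type 1: Context-sensitive
  Type 0: Recursively enumerable (TM)
'context-free' corresponds to Type 2

2


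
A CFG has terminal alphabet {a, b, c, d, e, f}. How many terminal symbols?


Terminal symbols: a, b, c, d, e, f
Counting each: a (#1), b (#2), c (#3), d (#4), e (#5), f (#6)
Total = 6

6


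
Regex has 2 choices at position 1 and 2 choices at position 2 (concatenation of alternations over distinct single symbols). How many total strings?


First group: 2 alternatives
Second group: 2 alternatives
Concatenation: each choice from group 1 pairs with each from group 2
Total = 2 x 2 = 4

4


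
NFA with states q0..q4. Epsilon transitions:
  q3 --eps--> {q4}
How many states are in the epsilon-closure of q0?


Starting from q0
Initialize closure = {q0}
q0 has no outgoing epsilon transitions -> nothing to add
Final closure: {q0}
Size = 1

1


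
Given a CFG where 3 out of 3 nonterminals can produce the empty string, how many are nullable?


Nonterminals: {S, A, B}
A nonterminal is nullable if it can derive epsilon
Counting nullable nonterminals: 3
Total nullable = 3

3


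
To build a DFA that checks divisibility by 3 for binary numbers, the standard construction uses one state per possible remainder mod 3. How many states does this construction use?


Divisibility by 3 is tracked via the remainder mod 3: 0, 1, ..., 2
The construction assigns one state to each remainder
Number of remainders = 3

3


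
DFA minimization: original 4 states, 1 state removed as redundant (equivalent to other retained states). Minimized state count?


Original DFA: 4 states
Redundant states removed: 1
Minimized states = original - removed
= 4 - 1
= 3

3


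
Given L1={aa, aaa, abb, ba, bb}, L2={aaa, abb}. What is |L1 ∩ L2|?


L1 = {aa, aaa, abb, ba, bb}
L2 = {aaa, abb}
Checking each string in L1 against L2:
  'aa': in L2? No
  'aaa': in L2? Yes
  'abb': in L2? Yes
  'ba': in L2? No
  'bb': in L2? No
Intersection = {aaa, abb}
|L1 ∩ L2| = 2

2


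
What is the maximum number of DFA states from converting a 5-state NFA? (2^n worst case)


NFA has 5 states
Subset construction: each DFA state = subset of NFA states
Maximum subsets = 2^5
2^5 = 32

32


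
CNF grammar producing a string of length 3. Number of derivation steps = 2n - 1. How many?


Chomsky Normal Form derivation:
String length n = 3
Each step either:
  - Splits a nonterminal into two (n-1 such steps)
  - Converts a nonterminal to terminal (n such steps)
Total = (n-1) + n = 2n - 1
= 2(3) - 1
= 6 - 1
= 5

5


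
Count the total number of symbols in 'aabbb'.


String: 'aabbb'
Counting characters:
  'a' appears 2 time(s)
  'b' appears 3 time(s)
Total length = 2 + 3 = 5

5


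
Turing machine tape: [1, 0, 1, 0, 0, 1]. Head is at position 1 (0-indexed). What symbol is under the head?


Tape: [1, 0, 1, 0, 0, 1]
Positions: 0 1 2 3 4 5
Values:    1 0 1 0 0 1
Head at position 1
tape[1] = 0

0


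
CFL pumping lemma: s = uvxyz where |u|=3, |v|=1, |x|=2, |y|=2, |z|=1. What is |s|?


|s| = |u| + |v| + |x| + |y| + |z|
= 3 + 1 + 2 + 2 + 1
= 4 + 2 + 3
= 6 + 3
= 9

9


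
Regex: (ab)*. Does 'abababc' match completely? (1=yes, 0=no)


Pattern: (ab)*
String: 'abababc'
Pattern requires: zero or more repetitions of 'ab'
Length 7 is odd -> cannot be (ab)* -> no match
Result: 0

0


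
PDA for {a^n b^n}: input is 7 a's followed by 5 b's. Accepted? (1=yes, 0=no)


Language requires equal numbers of a's and b's
PDA pushes for each 'a', pops for each 'b'
Number of a's = 7
Number of b's = 5
7 != 5 -> Reject

0


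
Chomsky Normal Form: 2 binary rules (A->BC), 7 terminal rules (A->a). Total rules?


CNF allows two rule forms:
  A -> BC (binary): 2 rules
  A -> a (terminal): 7 rules
Total = 2 + 7 = 9

9


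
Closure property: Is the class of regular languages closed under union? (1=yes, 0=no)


Regular languages are closed under all standard operations:
- Union: Yes (product construction)
- Intersection: Yes (product construction)
- Complement: Yes (swap accept/reject)
- Concatenation: Yes (NFA construction)
Operation: union -> Closed

1


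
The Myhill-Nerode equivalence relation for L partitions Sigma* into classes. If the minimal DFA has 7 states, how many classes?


Myhill-Nerode theorem:
Number of equivalence classes = number of states in minimal DFA
Minimal DFA states = 7
Therefore equivalence classes = 7

7


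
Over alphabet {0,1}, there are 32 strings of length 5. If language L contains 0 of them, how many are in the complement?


Alphabet: {0,1}
String length: 5
Total strings of length 5 = 2^5 = 32
Strings in L = 0
Complement = total - |L|
= 32 - 0
= 32

32


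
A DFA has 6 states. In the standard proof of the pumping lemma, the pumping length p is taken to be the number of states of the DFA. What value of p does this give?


Pumping lemma for regular languages (standard proof):
Take p = |Q|, the number of DFA states.
Any string of length >= |Q| passes through |Q|+1 states while reading its first |Q| symbols,
so by pigeonhole some state repeats, giving the loop that can be pumped.
Here |Q| = 6
Therefore the proof uses p = 6

6


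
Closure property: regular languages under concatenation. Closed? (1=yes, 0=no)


Regular languages are closed under:
- Union (DFA product construction)
- Intersection (DFA product construction)
- Complement (swap accept/reject states)
- Concatenation (NFA construction)
- Kleene star (NFA construction)
concatenation is in this list
Therefore: closed

1


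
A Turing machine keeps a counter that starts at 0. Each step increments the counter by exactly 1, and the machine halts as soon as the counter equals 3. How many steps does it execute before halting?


Counter starts at 0. Counting sequence:
  Step 1: counter = 1
  Step 2: counter = 2
  Step 3: counter = 3
Counter reached 3 -> halt
Total steps = 3

3


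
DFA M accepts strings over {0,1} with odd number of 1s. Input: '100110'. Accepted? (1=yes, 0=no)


DFA has 2 states: q_even (start, accept=no) and q_odd
Processing string '100110' character by character:
  Position 0: read '1', 1-count=1 -> q_odd
  Position 1: read '0', 1-count=1 -> q_odd (no change)
  Position 2: read '0', 1-count=1 -> q_odd (no change)
  Position 3: read '1', 1-count=2 -> q_even
  Position 4: read '1', 1-count=3 -> q_odd
  Position 5: read '0', 1-count=3 -> q_odd (no change)
Final state: q_odd, total 1s = 3 (odd); the DFA requires an odd count -> accept

1


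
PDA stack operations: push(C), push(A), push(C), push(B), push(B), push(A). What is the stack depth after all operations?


Tracing stack operations:
  push(C) -> stack = [C], depth=1
  push(A) -> stack = [C,A], depth=2
  push(C) -> stack = [C,A,C], depth=3
  push(B) -> stack = [C,A,C,B], depth=4
  push(B) -> stack = [C,A,C,B,B], depth=5
  push(A) -> stack = [C,A,C,B,B,A], depth=6
Final depth = 6

6


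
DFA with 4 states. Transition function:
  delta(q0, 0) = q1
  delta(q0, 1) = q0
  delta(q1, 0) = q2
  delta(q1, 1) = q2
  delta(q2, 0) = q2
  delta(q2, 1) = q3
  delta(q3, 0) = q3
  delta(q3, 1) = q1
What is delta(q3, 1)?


Looking up transition function:
delta(q3, 1) in the table
Row: q3, Column: 1
Result: q1

q1


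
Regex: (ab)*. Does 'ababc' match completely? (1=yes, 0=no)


Pattern: (ab)*
String: 'ababc'
Pattern requires: zero or more repetitions of 'ab'
Length 5 is odd -> cannot be (ab)* -> no match
Result: 0

0


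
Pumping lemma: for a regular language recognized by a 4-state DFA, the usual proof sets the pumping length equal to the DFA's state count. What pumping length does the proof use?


Pumping lemma for regular languages (standard proof):
Take p = |Q|, the number of DFA states.
Any string of length >= |Q| passes through |Q|+1 states while reading its first |Q| symbols,
so by pigeonhole some state repeats, giving the loop that can be pumped.
Here |Q| = 4
Therefore the proof uses p = 4

4


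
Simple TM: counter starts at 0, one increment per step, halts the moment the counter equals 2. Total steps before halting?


Counter starts at 0. Counting sequence:
  Step 1: counter = 1
  Step 2: counter = 2
Counter reached 2 -> halt
Total steps = 2

2


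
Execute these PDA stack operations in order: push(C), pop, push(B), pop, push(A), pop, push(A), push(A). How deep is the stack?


Tracing stack operations:
  push(C) -> stack = [C], depth=1
  pop -> removed C, stack = [], depth=0
  push(B) -> stack = [B], depth=1
  pop -> removed B, stack = [], depth=0
  push(A) -> stack = [A], depth=1
  pop -> removed A, stack = [], depth=0
  push(A) -> stack = [A], depth=1
  push(A) -> stack = [A,A], depth=2
Final depth = 2

2


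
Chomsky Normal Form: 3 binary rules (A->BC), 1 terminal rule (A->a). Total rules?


CNF allows two rule forms:
  A -> BC (binary): 3 rules
  A -> a (terminal): 1 rule
Total = 3 + 1 = 4

4


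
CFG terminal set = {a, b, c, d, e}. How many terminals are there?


Terminal symbols: a, b, c, d, e
Counting each: a (#1), b (#2), c (#3), d (#4), e (#5)
Total = 5

5


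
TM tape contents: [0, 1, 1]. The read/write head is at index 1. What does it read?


Tape: [0, 1, 1]
Positions: 0 1 2
Values:    0 1 1
Head at position 1
tape[1] = 1

1


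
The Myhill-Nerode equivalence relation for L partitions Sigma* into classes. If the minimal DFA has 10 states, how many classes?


Myhill-Nerode theorem:
Number of equivalence classes = number of states in minimal DFA
Minimal DFA states = 10
Therefore equivalence classes = 10

10


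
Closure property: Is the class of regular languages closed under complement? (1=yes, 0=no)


Regular languages are closed under all standard operations:
- Union: Yes (product construction)
- Intersection: Yes (product construction)
- Complement: Yes (swap accept/reject)
- Concatenation: Yes (NFA construction)
Operation: complement -> Closed

1


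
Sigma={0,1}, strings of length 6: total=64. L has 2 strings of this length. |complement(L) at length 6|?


Alphabet: {0,1}
String length: 6
Total strings of length 6 = 2^6 = 64
Strings in L = 2
Complement = total - |L|
= 64 - 2
= 62

62


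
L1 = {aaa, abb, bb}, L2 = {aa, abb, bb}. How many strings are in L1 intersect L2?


L1 = {aaa, abb, bb}
L2 = {aa, abb, bb}
Checking each string in L1 against L2:
  'aaa': in L2? No
  'abb': in L2? Yes
  'bb': in L2? Yes
Intersection = {abb, bb}
|L1 ∩ L2| = 2

2


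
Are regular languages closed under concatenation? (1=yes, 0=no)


Regular languages are closed under:
- Union (DFA product construction)
- Intersection (DFA product construction)
- Complement (swap accept/reject states)
- Concatenation (NFA construction)
- Kleene star (NFA construction)
concatenation is in this list
Therefore: closed

1


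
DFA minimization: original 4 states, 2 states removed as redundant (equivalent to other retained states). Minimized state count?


Original DFA: 4 states
Redundant states removed: 2
Minimized states = original - removed
= 4 - 2
= 2

2


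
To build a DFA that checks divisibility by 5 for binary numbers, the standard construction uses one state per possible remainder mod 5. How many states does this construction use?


Divisibility by 5 is tracked via the remainder mod 5: 0, 1, ..., 4
The construction assigns one state to each remainder
Number of remainders = 5

5


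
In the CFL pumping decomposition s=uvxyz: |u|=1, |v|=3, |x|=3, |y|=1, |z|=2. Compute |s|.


|s| = |u| + |v| + |x| + |y| + |z|
= 1 + 3 + 3 + 1 + 2
= 4 + 3 + 3
= 7 + 3
= 10

10


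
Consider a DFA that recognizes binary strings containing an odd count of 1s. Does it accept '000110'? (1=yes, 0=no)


DFA has 2 states: q_even (start, accept=no) and q_odd
Processing string '000110' character by character:
  Position 0: read '0', 1-count=0 -> q_even (no change)
  Position 1: read '0', 1-count=0 -> q_even (no change)
  Position 2: read '0', 1-count=0 -> q_even (no change)
  Position 3: read '1', 1-count=1 -> q_odd
  Position 4: read '1', 1-count=2 -> q_even
  Position 5: read '0', 1-count=2 -> q_even (no change)
Final state: q_even, total 1s = 2 (even); the DFA requires an odd count -> reject

0


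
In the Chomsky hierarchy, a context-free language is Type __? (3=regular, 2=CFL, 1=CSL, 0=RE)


Chomsky hierarchy levels:
  Type 3: Regular (DFA/NFA/regex)
  Type 2: Context-free (PDA)
  Type 1: Context-sensitive
  Type 0: Recursively enumerable (TM)
'context-free' corresponds to Type 2

2


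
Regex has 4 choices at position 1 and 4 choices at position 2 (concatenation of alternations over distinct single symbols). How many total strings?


First group: 4 alternatives
Second group: 4 alternatives
Concatenation: each choice from group 1 pairs with each from group 2
Total = 4 x 4 = 16

16


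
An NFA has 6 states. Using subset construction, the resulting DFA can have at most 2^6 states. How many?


NFA has 6 states
Subset construction: each DFA state = subset of NFA states
Maximum subsets = 2^6
2^6 = 64

64


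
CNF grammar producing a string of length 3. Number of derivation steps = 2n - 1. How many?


Chomsky Normal Form derivation:
String length n = 3
Each step either:
  - Splits a nonterminal into two (n-1 such steps)
  - Converts a nonterminal to terminal (n such steps)
Total = (n-1) + n = 2n - 1
= 2(3) - 1
= 6 - 1
= 5

5


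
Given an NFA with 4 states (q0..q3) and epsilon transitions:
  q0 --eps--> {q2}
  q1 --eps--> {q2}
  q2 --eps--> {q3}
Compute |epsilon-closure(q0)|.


Starting from q0
Initialize closure = {q0}
Follow epsilon from q0 -> add q2
Follow epsilon from q2 -> add q3
Final closure: {q0, q2, q3}
Size = 3

3


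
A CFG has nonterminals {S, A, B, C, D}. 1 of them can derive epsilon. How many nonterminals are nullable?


Nonterminals: {S, A, B, C, D}
A nonterminal is nullable if it can derive epsilon
Counting nullable nonterminals: 1
Total nullable = 1

1


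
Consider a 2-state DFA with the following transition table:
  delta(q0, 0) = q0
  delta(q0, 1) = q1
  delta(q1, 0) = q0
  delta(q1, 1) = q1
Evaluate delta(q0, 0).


Looking up transition function:
delta(q0, 0) in the table
Row: q0, Column: 0
Result: q0

q0


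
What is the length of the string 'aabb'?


String: 'aabb'
Counting characters:
  'a' appears 2 time(s)
  'b' appears 2 time(s)
Total length = 2 + 2 = 4

4


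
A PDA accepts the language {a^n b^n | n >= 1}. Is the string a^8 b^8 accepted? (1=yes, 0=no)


Language requires equal numbers of a's and b's
PDA pushes for each 'a', pops for each 'b'
Number of a's = 8
Number of b's = 8
8 == 8 -> Accept

1


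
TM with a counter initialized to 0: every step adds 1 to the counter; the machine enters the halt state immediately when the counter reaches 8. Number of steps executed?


Counter starts at 0. Counting sequence:
  Step 1: counter = 1
  Step 2: counter = 2
  Step 3: counter = 3
  Step 4: counter = 4
  Step 5: counter = 5
  Step 6: counter = 6
  Step 7: counter = 7
  Step 8: counter = 8
Counter reached 8 -> halt
Total steps = 8

8


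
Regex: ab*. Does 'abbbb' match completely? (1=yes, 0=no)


Pattern: ab*
String: 'abbbb'
Pattern requires: exactly one 'a' followed by zero or more 'b's
First char is 'a' -> OK
Rest 'bbbb': all b's? Yes
Result: 1

1


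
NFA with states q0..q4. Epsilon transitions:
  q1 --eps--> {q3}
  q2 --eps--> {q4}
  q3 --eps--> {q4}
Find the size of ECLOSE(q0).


Starting from q0
Initialize closure = {q0}
q0 has no outgoing epsilon transitions -> nothing to add
Final closure: {q0}
Size = 1

1


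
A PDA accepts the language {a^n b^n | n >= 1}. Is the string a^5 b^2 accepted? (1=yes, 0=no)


Language requires equal numbers of a's and b's
PDA pushes for each 'a', pops for each 'b'
Number of a's = 5
Number of b's = 2
5 != 2 -> Reject

0


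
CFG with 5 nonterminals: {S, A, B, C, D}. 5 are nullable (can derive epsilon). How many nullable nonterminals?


Nonterminals: {S, A, B, C, D}
A nonterminal is nullable if it can derive epsilon
Counting nullable nonterminals: 5
Total nullable = 5

5


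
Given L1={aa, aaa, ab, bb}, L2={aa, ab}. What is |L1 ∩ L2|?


L1 = {aa, aaa, ab, bb}
L2 = {aa, ab}
Checking each string in L1 against L2:
  'aa': in L2? Yes
  'aaa': in L2? No
  'ab': in L2? Yes
  'bb': in L2? No
Intersection = {aa, ab}
|L1 ∩ L2| = 2

2


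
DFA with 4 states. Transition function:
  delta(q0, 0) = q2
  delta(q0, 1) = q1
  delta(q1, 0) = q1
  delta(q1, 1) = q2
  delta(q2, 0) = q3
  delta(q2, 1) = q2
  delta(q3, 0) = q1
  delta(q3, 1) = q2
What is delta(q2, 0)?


Looking up transition function:
delta(q2, 0) in the table
Row: q2, Column: 0
Result: q3

q3


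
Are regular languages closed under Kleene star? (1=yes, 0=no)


Regular languages are closed under:
- Union (DFA product construction)
- Intersection (DFA product construction)
- Complement (swap accept/reject states)
- Concatenation (NFA construction)
- Kleene star (NFA construction)
Kleene star is in this list
Therefore: closed

1


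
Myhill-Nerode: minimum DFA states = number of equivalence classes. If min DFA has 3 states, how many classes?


Myhill-Nerode theorem:
Number of equivalence classes = number of states in minimal DFA
Minimal DFA states = 3
Therefore equivalence classes = 3

3


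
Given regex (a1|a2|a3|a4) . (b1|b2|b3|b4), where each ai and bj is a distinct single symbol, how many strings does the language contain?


First group: 4 alternatives
Second group: 4 alternatives
Concatenation: each choice from group 1 pairs with each from group 2
Total = 4 x 4 = 16

16


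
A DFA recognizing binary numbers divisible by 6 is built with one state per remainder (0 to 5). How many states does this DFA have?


Divisibility by 6 is tracked via the remainder mod 6: 0, 1, ..., 5
The construction assigns one state to each remainder
Number of remainders = 6

6


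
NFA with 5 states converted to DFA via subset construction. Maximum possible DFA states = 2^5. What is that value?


NFA has 5 states
Subset construction: each DFA state = subset of NFA states
Maximum subsets = 2^5
2^5 = 32

32


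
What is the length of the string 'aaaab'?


String: 'aaaab'
Counting characters:
  'a' appears 4 time(s)
  'b' appears 1 time(s)
Total length = 4 + 1 = 5

5


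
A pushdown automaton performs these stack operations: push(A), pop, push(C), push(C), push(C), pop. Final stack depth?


Tracing stack operations:
  push(A) -> stack = [A], depth=1
  pop -> removed A, stack = [], depth=0
  push(C) -> stack = [C], depth=1
  push(C) -> stack = [C,C], depth=2
  push(C) -> stack = [C,C,C], depth=3
  pop -> removed C, stack = [C,C], depth=2
Final depth = 2

2


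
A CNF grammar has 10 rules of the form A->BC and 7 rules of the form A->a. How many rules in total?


CNF allows two rule forms:
  A -> BC (binary): 10 rules
  A -> a (terminal): 7 rules
Total = 10 + 7 = 17

17


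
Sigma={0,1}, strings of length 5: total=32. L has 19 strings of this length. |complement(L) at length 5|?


Alphabet: {0,1}
String length: 5
Total strings of length 5 = 2^5 = 32
Strings in L = 19
Complement = total - |L|
= 32 - 19
= 13

13


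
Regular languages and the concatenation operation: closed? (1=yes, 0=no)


Regular languages are closed under all standard operations:
- Union: Yes (product construction)
- Intersection: Yes (product construction)
- Complement: Yes (swap accept/reject)
- Concatenation: Yes (NFA construction)
Operation: concatenation -> Closed

1


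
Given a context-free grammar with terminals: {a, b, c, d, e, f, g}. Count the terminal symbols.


Terminal symbols: a, b, c, d, e, f, g
Counting each: a (#1), b (#2), c (#3), d (#4), e (#5), f (#6), g (#7)
Total = 7

7


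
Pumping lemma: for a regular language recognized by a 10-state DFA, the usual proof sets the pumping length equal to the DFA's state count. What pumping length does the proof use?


Pumping lemma for regular languages (standard proof):
Take p = |Q|, the number of DFA states.
Any string of length >= |Q| passes through |Q|+1 states while reading its first |Q| symbols,
so by pigeonhole some state repeats, giving the loop that can be pumped.
Here |Q| = 10
Therefore the proof uses p = 10

10


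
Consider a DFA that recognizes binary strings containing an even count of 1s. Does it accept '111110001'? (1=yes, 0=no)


DFA has 2 states: q_even (start, accept=yes) and q_odd
Processing string '111110001' character by character:
  Position 0: read '1', 1-count=1 -> q_odd
  Position 1: read '1', 1-count=2 -> q_even
  Position 2: read '1', 1-count=3 -> q_odd
  Position 3: read '1', 1-count=4 -> q_even
  Position 4: read '1', 1-count=5 -> q_odd
  Position 5: read '0', 1-count=5 -> q_odd (no change)
  Position 6: read '0', 1-count=5 -> q_odd (no change)
  Position 7: read '0', 1-count=5 -> q_odd (no change)
  Position 8: read '1', 1-count=6 -> q_even
Final state: q_even, total 1s = 6 (even); the DFA requires an even count -> accept

1


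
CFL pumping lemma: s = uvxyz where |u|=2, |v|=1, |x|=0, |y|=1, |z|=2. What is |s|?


|s| = |u| + |v| + |x| + |y| + |z|
= 2 + 1 + 0 + 1 + 2
= 3 + 0 + 3
= 3 + 3
= 6

6


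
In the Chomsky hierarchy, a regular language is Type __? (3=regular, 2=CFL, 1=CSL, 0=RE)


Chomsky hierarchy levels:
  Type 3: Regular (DFA/NFA/regex)
  Type 2: Context-free (PDA)
  Type 1: Context-sensitive
  Type 0: Recursively enumerable (TM)
'regular' corresponds to Type 3

3


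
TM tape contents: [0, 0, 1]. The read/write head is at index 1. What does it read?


Tape: [0, 0, 1]
Positions: 0 1 2
Values:    0 0 1
Head at position 1
tape[1] = 0

0


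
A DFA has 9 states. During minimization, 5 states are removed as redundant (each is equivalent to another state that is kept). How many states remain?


Original DFA: 9 states
Redundant states removed: 5
Minimized states = original - removed
= 9 - 5
= 4

4


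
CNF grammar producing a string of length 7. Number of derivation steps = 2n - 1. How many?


Chomsky Normal Form derivation:
String length n = 7
Each step either:
  - Splits a nonterminal into two (n-1 such steps)
  - Converts a nonterminal to terminal (n such steps)
Total = (n-1) + n = 2n - 1
= 2(7) - 1
= 14 - 1
= 13

13


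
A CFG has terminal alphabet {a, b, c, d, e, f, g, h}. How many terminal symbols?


Terminal symbols: a, b, c, d, e, f, g, h
Counting each: a (#1), b (#2), c (#3), d (#4), e (#5), f (#6), g (#7), h (#8)
Total = 8

8


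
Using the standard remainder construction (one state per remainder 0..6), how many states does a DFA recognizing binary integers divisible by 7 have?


Divisibility by 7 is tracked via the remainder mod 7: 0, 1, ..., 6
The construction assigns one state to each remainder
Number of remainders = 7

7


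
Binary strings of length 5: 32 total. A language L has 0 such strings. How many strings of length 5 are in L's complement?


Alphabet: {0,1}
String length: 5
Total strings of length 5 = 2^5 = 32
Strings in L = 0
Complement = total - |L|
= 32 - 0
= 32

32


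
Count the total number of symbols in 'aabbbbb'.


String: 'aabbbbb'
Counting characters:
  'a' appears 2 time(s)
  'b' appears 5 time(s)
Total length = 2 + 5 = 7

7


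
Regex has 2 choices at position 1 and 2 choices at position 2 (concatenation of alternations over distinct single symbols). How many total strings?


First group: 2 alternatives
Second group: 2 alternatives
Concatenation: each choice from group 1 pairs with each from group 2
Total = 2 x 2 = 4

4


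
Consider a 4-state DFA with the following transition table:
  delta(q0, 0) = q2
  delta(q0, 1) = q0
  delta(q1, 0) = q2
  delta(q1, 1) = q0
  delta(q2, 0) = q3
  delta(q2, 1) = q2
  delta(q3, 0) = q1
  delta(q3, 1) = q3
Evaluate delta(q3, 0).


Looking up transition function:
delta(q3, 0) in the table
Row: q3, Column: 0
Result: q1

q1


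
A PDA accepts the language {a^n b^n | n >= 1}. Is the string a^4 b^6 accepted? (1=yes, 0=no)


Language requires equal numbers of a's and b's
PDA pushes for each 'a', pops for each 'b'
Number of a's = 4
Number of b's = 6
4 != 6 -> Reject

0


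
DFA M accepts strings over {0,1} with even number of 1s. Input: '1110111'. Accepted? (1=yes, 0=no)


DFA has 2 states: q_even (start, accept=yes) and q_odd
Processing string '1110111' character by character:
  Position 0: read '1', 1-count=1 -> q_odd
  Position 1: read '1', 1-count=2 -> q_even
  Position 2: read '1', 1-count=3 -> q_odd
  Position 3: read '0', 1-count=3 -> q_odd (no change)
  Position 4: read '1', 1-count=4 -> q_even
  Position 5: read '1', 1-count=5 -> q_odd
  Position 6: read '1', 1-count=6 -> q_even
Final state: q_even, total 1s = 6 (even); the DFA requires an even count -> accept

1


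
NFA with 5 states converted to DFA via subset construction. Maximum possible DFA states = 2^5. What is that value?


NFA has 5 states
Subset construction: each DFA state = subset of NFA states
Maximum subsets = 2^5
2^5 = 32

32


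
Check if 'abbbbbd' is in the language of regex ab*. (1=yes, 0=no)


Pattern: ab*
String: 'abbbbbd'
Pattern requires: exactly one 'a' followed by zero or more 'b's
First char is 'a' -> OK
Rest 'bbbbbd': all b's? No
Result: 0

0


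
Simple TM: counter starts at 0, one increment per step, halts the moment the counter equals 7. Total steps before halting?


Counter starts at 0. Counting sequence:
  Step 1: counter = 1
  Step 2: counter = 2
  Step 3: counter = 3
  Step 4: counter = 4
  Step 5: counter = 5
  Step 6: counter = 6
  Step 7: counter = 7
Counter reached 7 -> halt
Total steps = 7

7


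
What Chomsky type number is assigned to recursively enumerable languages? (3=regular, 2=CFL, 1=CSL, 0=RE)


Chomsky hierarchy levels:
  Type 3: Regular (DFA/NFA/regex)
  Type 2: Context-free (PDA)
  Type 1: Context-sensitive
  Type 0: Recursively enumerable (TM)
'recursively enumerable' corresponds to Type 0

0


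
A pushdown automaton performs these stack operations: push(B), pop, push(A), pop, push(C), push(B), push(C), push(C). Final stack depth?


Tracing stack operations:
  push(B) -> stack = [B], depth=1
  pop -> removed B, stack = [], depth=0
  push(A) -> stack = [A], depth=1
  pop -> removed A, stack = [], depth=0
  push(C) -> stack = [C], depth=1
  push(B) -> stack = [C,B], depth=2
  push(C) -> stack = [C,B,C], depth=3
  push(C) -> stack = [C,B,C,C], depth=4
Final depth = 4

4


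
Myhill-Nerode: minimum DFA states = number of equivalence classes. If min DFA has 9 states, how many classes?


Myhill-Nerode theorem:
Number of equivalence classes = number of states in minimal DFA
Minimal DFA states = 9
Therefore equivalence classes = 9

9
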